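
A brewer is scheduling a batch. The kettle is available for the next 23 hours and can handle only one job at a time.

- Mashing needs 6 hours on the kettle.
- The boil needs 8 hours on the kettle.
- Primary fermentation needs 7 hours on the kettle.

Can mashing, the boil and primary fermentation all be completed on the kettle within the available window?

Running back to back, the jobs need 6 + 8 + 7 = 21 hours on the kettle.
Since 21 ≤ 23, they fit within the window.

Yes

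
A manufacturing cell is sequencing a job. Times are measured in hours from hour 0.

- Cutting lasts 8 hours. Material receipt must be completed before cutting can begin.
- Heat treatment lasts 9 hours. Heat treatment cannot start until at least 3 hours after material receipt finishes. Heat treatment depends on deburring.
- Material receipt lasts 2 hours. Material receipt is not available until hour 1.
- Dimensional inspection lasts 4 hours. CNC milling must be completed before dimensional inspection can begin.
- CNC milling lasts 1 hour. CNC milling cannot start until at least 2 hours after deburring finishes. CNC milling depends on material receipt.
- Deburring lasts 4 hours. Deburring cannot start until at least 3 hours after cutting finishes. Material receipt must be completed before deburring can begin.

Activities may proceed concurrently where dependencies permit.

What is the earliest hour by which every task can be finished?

27

After its own release at hour 1, material receipt can start at hour 1 and finishes at hour 3.
After material receipt (finishes hour 3), cutting can start at hour 3 and finishes at hour 11.
Deburring needs all of cutting (finishes hour 11, plus 3-hour gap → hour 14); material receipt (finishes hour 3). That puts its earliest start at hour 14; it finishes at 14 + 4 = hour 18.
For heat treatment: material receipt (finishes hour 3, plus 3-hour gap → hour 6); deburring (finishes hour 18). Taking the maximum gives a start of hour 18, and it finishes at 18 + 9 = hour 27.
CNC milling cannot start until deburring (finishes hour 18, plus 2-hour gap → hour 20); material receipt (finishes hour 3). The controlling bound is hour 20, so CNC milling finishes at 20 + 1 = hour 21.
After CNC milling (finishes hour 21), dimensional inspection can start at hour 21 and finishes at hour 25.
All tasks are finished once the last one completes. Finish times: Material receipt at 3, Cutting at 11, Deburring at 18, CNC milling at 21, Heat treatment at 27, Dimensional inspection at 25. The latest is hour 27.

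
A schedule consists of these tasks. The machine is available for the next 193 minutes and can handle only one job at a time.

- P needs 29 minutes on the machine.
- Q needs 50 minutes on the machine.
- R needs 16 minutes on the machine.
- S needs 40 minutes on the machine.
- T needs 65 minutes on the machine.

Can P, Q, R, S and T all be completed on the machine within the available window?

Running back to back, the jobs need 29 + 50 + 16 + 40 + 65 = 200 minutes on the machine.
Since 200 > 193, they cannot all fit.

No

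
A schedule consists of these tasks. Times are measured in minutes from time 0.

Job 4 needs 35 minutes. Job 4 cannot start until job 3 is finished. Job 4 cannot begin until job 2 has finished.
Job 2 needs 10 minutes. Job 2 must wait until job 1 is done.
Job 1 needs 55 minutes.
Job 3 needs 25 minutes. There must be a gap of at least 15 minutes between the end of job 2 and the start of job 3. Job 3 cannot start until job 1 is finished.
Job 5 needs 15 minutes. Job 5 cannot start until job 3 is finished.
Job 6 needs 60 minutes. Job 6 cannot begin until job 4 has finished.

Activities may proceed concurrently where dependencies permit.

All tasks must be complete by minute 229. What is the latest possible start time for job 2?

84

Job 6 has no dependents, so it just needs to finish by minute 229. Starting by 229 − 60 = minute 169 achieves that.
Job 4 has to be done before job 6 (must start by minute 169). That means finishing by minute 169, i.e. starting by 169 − 35 = minute 134.
Job 5 has no dependents, so it just needs to finish by minute 229. Starting by 229 − 15 = minute 214 achieves that.
Job 3 must finish in time for job 4 (must start by minute 134); job 5 (must start by minute 214). The tightest is minute 134, so job 3 must start by 134 − 25 = minute 109.
For job 2: job 3 (must start by minute 109, minus 15-minute gap → minute 94); job 4 (must start by minute 134). The most restrictive is minute 94; with a 10-minute duration, job 2 must start by minute 84.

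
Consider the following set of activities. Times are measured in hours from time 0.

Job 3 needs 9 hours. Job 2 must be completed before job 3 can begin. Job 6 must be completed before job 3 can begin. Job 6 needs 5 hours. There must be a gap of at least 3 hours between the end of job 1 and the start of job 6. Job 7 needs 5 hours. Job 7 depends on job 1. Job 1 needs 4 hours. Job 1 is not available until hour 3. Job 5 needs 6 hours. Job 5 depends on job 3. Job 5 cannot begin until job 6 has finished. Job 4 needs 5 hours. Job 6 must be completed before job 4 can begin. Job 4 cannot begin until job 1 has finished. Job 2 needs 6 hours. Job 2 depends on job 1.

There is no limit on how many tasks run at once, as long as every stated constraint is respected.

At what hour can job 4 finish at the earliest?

After its own release at hour 3, job 1 can start at hour 3 and finishes at hour 7.
Job 6 cannot begin until job 1 (finishes hour 7, plus 3-hour gap → hour 10). It runs from hour 10 to 10 + 5 = hour 15.
Job 4 needs all of job 6 (finishes hour 15); job 1 (finishes hour 7). That puts its earliest start at hour 15; it finishes at 15 + 5 = hour 20.

20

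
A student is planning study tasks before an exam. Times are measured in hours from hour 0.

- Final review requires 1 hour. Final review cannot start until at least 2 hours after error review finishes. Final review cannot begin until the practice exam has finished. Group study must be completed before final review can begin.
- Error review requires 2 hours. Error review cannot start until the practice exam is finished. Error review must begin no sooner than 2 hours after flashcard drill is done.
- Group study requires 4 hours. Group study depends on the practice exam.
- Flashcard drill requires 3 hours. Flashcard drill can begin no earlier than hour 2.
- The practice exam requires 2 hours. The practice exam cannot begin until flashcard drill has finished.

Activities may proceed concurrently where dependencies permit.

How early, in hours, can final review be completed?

12

Flashcard drill waits on its own release at hour 2, so it starts at hour 2 and finishes at 2 + 3 = hour 5.
The practice exam cannot begin until flashcard drill (finishes hour 5). It runs from hour 5 to 5 + 2 = hour 7.
Group study cannot begin until the practice exam (finishes hour 7). It runs from hour 7 to 7 + 4 = hour 11.
Error review cannot start until the practice exam (finishes hour 7); flashcard drill (finishes hour 5, plus 2-hour gap → hour 7). The controlling bound is hour 7, so error review finishes at 7 + 2 = hour 9.
Final review cannot start until error review (finishes hour 9, plus 2-hour gap → hour 11); the practice exam (finishes hour 7); group study (finishes hour 11). The controlling bound is hour 11, so final review finishes at 11 + 1 = hour 12.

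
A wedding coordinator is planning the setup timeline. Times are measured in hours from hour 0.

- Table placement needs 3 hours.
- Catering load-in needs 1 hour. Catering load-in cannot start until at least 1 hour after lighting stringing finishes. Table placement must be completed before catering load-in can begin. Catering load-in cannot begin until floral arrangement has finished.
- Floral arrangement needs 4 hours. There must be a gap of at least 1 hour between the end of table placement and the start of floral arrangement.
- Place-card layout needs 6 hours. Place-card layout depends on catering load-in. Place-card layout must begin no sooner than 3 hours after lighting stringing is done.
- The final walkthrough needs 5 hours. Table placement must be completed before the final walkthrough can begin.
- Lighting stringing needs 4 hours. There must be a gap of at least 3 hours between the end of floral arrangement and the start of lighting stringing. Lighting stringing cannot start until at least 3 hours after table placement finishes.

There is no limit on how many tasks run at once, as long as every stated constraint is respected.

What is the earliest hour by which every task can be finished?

Table placement can start immediately at hour 0; it finishes at hour 3.
The final walkthrough waits on table placement (finishes hour 3), so it starts at hour 3 and finishes at 3 + 5 = hour 8.
Floral arrangement cannot begin until table placement (finishes hour 3, plus 1-hour gap → hour 4). It runs from hour 4 to 4 + 4 = hour 8.
For lighting stringing: floral arrangement (finishes hour 8, plus 3-hour gap → hour 11); table placement (finishes hour 3, plus 3-hour gap → hour 6). Taking the maximum gives a start of hour 11, and it finishes at 11 + 4 = hour 15.
For catering load-in: lighting stringing (finishes hour 15, plus 1-hour gap → hour 16); table placement (finishes hour 3); floral arrangement (finishes hour 8). Taking the maximum gives a start of hour 16, and it finishes at 16 + 1 = hour 17.
Place-card layout has to wait for catering load-in (finishes hour 17); lighting stringing (finishes hour 15, plus 3-hour gap → hour 18). The latest of these is hour 18, so place-card layout runs hour 18 to 18 + 6 = hour 24.
All tasks are finished once the last one completes. Finish times: Table placement at 3, Floral arrangement at 8, Lighting stringing at 15, Catering load-in at 17, Place-card layout at 24, The final walkthrough at 8. The latest is hour 24.

24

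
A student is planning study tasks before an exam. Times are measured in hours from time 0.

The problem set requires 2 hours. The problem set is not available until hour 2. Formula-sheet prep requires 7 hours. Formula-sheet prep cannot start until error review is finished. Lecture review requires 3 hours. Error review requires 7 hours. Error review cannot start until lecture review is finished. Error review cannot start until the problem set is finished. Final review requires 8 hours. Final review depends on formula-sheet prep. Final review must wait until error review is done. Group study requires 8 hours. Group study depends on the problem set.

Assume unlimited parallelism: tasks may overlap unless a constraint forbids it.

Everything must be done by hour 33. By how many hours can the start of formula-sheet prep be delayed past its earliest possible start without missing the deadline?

After its own release at hour 2, the problem set can start at hour 2 and finishes at hour 4.
Lecture review has no prerequisites, so it starts at hour 0 and finishes at hour 3.
Error review cannot start until lecture review (finishes hour 3); the problem set (finishes hour 4). The controlling bound is hour 4, so error review finishes at 4 + 7 = hour 11.
Formula-sheet prep cannot begin until error review (finishes hour 11). It runs from hour 11 to 11 + 7 = hour 18.

Working backward from the deadline:
Final review must finish by hour 33; it takes 8 hours, so it must start by 33 − 8 = hour 25.
Formula-sheet prep feeds into final review (must start by hour 25); so formula-sheet prep must finish by hour 25 and therefore start by hour 18.
So formula-sheet prep can start as early as hour 11 and as late as hour 18, giving 18 − 11 = 7 hours of slack.

7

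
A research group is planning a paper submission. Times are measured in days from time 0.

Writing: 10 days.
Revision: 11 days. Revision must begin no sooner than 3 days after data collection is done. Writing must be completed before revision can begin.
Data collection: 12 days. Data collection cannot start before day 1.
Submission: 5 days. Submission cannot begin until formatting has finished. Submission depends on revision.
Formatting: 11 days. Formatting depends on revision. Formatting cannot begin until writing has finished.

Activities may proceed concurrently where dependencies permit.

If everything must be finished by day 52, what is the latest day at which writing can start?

Nothing follows submission; the deadline of day 52 is its only limit. It must start by 52 − 5 = day 47.
Formatting has to be done before submission (must start by day 47). That means finishing by day 47, i.e. starting by 47 − 11 = day 36.
Revision feeds formatting (must start by day 36); submission (must start by day 47). Taking the minimum, revision must finish by day 36 and start by 36 − 11 = day 25.
For writing: revision (must start by day 25); formatting (must start by day 36). The most restrictive is day 25; with a 10-day duration, writing must start by day 15.

15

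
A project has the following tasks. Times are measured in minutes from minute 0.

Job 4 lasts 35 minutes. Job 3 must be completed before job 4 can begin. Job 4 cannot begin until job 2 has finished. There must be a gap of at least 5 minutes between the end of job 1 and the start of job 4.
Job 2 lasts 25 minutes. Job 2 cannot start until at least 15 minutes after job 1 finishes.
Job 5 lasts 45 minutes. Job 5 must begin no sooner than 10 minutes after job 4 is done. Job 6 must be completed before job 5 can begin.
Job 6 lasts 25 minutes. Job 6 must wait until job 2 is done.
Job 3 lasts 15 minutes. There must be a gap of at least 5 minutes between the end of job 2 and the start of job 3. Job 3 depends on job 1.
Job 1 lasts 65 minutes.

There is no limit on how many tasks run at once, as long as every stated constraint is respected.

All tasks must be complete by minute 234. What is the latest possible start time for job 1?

To finish by minute 234, job 5 (duration 45) must start no later than minute 189.
Job 4 has to be done before job 5 (must start by minute 189, minus 10-minute gap → minute 179). That means finishing by minute 179, i.e. starting by 179 − 35 = minute 144.
Job 3 feeds into job 4 (must start by minute 144); so job 3 must finish by minute 144 and therefore start by minute 129.
Since job 5 (must start by minute 189) depends on it, job 6 must finish by minute 189. Backing off its 25-minute duration gives a latest start of minute 164.
Job 2 feeds job 3 (must start by minute 129, minus 5-minute gap → minute 124); job 4 (must start by minute 144); job 6 (must start by minute 164). Taking the minimum, job 2 must finish by minute 124 and start by 124 − 25 = minute 99.
Job 1 must finish in time for job 2 (must start by minute 99, minus 15-minute gap → minute 84); job 3 (must start by minute 129); job 4 (must start by minute 144, minus 5-minute gap → minute 139). The tightest is minute 84, so job 1 must start by 84 − 65 = minute 19.

19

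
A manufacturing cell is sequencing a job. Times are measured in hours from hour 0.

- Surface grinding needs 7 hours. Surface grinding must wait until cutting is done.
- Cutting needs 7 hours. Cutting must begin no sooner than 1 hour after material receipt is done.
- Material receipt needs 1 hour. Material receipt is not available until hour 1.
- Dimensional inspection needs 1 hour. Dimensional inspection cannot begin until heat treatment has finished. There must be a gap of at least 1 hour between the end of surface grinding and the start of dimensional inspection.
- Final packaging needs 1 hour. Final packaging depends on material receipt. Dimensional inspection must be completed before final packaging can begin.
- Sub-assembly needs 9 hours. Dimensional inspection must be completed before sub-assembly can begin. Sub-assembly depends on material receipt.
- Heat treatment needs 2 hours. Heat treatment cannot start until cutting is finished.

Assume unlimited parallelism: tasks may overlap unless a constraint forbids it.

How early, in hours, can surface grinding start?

10

Material receipt cannot begin until its own release at hour 1. It runs from hour 1 to 1 + 1 = hour 2.
After material receipt (finishes hour 2, plus 1-hour gap → hour 3), cutting can start at hour 3 and finishes at hour 10.
Surface grinding waits on cutting (finishes hour 10), so the earliest it can start is hour 10.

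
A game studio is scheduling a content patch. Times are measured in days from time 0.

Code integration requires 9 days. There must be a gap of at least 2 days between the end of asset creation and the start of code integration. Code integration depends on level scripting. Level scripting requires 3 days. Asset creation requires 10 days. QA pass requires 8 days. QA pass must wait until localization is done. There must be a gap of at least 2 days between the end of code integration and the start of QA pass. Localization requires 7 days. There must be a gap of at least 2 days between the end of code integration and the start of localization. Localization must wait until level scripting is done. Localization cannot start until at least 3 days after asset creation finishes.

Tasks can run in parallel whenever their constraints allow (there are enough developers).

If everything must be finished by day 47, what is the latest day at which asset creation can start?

QA pass must finish by day 47; it takes 8 days, so it must start by 47 − 8 = day 39.
Localization must finish before QA pass (must start by day 39). With a 7-day duration, localization must start by 39 − 7 = day 32.
Code integration must finish in time for localization (must start by day 32, minus 2-day gap → day 30); QA pass (must start by day 39, minus 2-day gap → day 37). The tightest is day 30, so code integration must start by 30 − 9 = day 21.
Asset creation feeds code integration (must start by day 21, minus 2-day gap → day 19); localization (must start by day 32, minus 3-day gap → day 29). Taking the minimum, asset creation must finish by day 19 and start by 19 − 10 = day 9.

9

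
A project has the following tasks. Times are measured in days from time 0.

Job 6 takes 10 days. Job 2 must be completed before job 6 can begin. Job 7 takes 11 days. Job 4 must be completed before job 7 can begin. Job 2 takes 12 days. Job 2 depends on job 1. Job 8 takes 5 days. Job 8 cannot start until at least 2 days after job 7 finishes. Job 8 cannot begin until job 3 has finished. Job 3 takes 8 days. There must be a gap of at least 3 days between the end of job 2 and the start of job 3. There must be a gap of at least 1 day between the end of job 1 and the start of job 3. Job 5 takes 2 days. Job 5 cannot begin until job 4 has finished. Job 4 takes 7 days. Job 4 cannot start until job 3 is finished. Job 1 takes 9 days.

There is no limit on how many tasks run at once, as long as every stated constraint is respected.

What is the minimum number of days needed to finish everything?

Job 1 can start immediately at day 0; it finishes at day 9.
Job 2 waits on job 1 (finishes day 9), so it starts at day 9 and finishes at 9 + 12 = day 21.
After job 2 (finishes day 21), job 6 can start at day 21 and finishes at day 31.
Job 3 needs all of job 2 (finishes day 21, plus 3-day gap → day 24); job 1 (finishes day 9, plus 1-day gap → day 10). That puts its earliest start at day 24; it finishes at 24 + 8 = day 32.
After job 3 (finishes day 32), job 4 can start at day 32 and finishes at day 39.
After job 4 (finishes day 39), job 7 can start at day 39 and finishes at day 50.
Job 8 cannot start until job 7 (finishes day 50, plus 2-day gap → day 52); job 3 (finishes day 32). The controlling bound is day 52, so job 8 finishes at 52 + 5 = day 57.
Job 5 cannot begin until job 4 (finishes day 39). It runs from day 39 to 39 + 2 = day 41.
All tasks are finished once the last one completes. Finish times: Job 1 at 9, Job 2 at 21, Job 3 at 32, Job 4 at 39, Job 5 at 41, Job 6 at 31, Job 7 at 50, Job 8 at 57. The latest is day 57.

57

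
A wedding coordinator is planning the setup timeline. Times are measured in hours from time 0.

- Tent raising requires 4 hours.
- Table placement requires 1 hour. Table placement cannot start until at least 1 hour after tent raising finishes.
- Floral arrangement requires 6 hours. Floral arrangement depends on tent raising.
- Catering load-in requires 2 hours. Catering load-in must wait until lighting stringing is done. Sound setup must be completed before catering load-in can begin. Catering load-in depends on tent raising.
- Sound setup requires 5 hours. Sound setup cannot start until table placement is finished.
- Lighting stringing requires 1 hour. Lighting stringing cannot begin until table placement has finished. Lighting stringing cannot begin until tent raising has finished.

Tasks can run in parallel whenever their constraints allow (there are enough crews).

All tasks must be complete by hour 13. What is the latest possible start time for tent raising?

Nothing follows catering load-in; the deadline of hour 13 is its only limit. It must start by 13 − 2 = hour 11.
Since catering load-in (must start by hour 11) depends on it, lighting stringing must finish by hour 11. Backing off its 1-hour duration gives a latest start of hour 10.
Sound setup has to be done before catering load-in (must start by hour 11). That means finishing by hour 11, i.e. starting by 11 − 5 = hour 6.
Table placement feeds lighting stringing (must start by hour 10); sound setup (must start by hour 6). Taking the minimum, table placement must finish by hour 6 and start by 6 − 1 = hour 5.
Floral arrangement must finish by hour 13; it takes 6 hours, so it must start by 13 − 6 = hour 7.
For tent raising: table placement (must start by hour 5, minus 1-hour gap → hour 4); floral arrangement (must start by hour 7); lighting stringing (must start by hour 10); catering load-in (must start by hour 11). The most restrictive is hour 4; with a 4-hour duration, tent raising must start by hour 0.

0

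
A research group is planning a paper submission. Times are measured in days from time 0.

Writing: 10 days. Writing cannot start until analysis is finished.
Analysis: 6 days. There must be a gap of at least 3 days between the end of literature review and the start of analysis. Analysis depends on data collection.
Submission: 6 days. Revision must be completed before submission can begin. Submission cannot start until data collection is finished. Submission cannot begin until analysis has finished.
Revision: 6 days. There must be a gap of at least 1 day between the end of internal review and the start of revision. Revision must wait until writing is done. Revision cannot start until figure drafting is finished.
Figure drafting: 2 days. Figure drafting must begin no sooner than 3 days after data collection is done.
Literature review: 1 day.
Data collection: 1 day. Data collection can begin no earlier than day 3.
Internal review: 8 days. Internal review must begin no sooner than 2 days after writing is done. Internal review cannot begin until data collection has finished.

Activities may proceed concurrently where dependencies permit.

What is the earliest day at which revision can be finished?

37

Data collection cannot begin until its own release at day 3. It runs from day 3 to 3 + 1 = day 4.
Figure drafting cannot begin until data collection (finishes day 4, plus 3-day gap → day 7). It runs from day 7 to 7 + 2 = day 9.
Literature review can start immediately at day 0; it finishes at day 1.
Analysis has to wait for literature review (finishes day 1, plus 3-day gap → day 4); data collection (finishes day 4). The latest of these is day 4, so analysis runs day 4 to 4 + 6 = day 10.
Writing cannot begin until analysis (finishes day 10). It runs from day 10 to 10 + 10 = day 20.
Internal review needs all of writing (finishes day 20, plus 2-day gap → day 22); data collection (finishes day 4). That puts its earliest start at day 22; it finishes at 22 + 8 = day 30.
For revision: internal review (finishes day 30, plus 1-day gap → day 31); writing (finishes day 20); figure drafting (finishes day 9). Taking the maximum gives a start of day 31, and it finishes at 31 + 6 = day 37.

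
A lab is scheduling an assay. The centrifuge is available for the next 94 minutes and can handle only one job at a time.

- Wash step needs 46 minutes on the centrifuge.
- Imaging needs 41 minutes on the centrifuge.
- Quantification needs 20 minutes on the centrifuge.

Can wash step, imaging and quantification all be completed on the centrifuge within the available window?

No

Running back to back, the jobs need 46 + 41 + 20 = 107 minutes on the centrifuge.
Since 107 > 94, they cannot all fit.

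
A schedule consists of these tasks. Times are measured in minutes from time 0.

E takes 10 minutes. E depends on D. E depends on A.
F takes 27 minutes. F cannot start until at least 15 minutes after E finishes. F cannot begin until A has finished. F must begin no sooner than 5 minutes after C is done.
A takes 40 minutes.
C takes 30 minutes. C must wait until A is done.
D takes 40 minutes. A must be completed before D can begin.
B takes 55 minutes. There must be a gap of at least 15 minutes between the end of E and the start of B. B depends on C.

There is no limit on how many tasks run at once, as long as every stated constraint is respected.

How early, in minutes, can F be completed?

Nothing blocks A, so it runs from minute 0 to minute 40.
D waits on A (finishes minute 40), so it starts at minute 40 and finishes at 40 + 40 = minute 80.
E needs all of D (finishes minute 80); A (finishes minute 40). That puts its earliest start at minute 80; it finishes at 80 + 10 = minute 90.
C waits on A (finishes minute 40), so it starts at minute 40 and finishes at 40 + 30 = minute 70.
F needs all of E (finishes minute 90, plus 15-minute gap → minute 105); A (finishes minute 40); C (finishes minute 70, plus 5-minute gap → minute 75). That puts its earliest start at minute 105; it finishes at 105 + 27 = minute 132.

132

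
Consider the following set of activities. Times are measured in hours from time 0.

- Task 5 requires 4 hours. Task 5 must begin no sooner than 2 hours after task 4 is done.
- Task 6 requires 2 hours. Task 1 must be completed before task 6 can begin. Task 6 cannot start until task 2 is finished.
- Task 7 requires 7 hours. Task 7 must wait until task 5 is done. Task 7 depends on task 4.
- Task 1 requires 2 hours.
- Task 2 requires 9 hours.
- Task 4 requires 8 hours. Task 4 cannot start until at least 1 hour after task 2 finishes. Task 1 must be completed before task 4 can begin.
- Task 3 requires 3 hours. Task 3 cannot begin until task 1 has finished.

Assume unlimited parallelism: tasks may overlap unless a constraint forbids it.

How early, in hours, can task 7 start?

Task 2 can start immediately at hour 0; it finishes at hour 9.
Task 1 can start immediately at hour 0; it finishes at hour 2.
Task 4 needs all of task 2 (finishes hour 9, plus 1-hour gap → hour 10); task 1 (finishes hour 2). That puts its earliest start at hour 10; it finishes at 10 + 8 = hour 18.
Task 5 cannot begin until task 4 (finishes hour 18, plus 2-hour gap → hour 20). It runs from hour 20 to 20 + 4 = hour 24.
Task 7 waits on task 5 (finishes hour 24); task 4 (finishes hour 18). The latest of these is hour 24, which is the earliest task 7 can start.

24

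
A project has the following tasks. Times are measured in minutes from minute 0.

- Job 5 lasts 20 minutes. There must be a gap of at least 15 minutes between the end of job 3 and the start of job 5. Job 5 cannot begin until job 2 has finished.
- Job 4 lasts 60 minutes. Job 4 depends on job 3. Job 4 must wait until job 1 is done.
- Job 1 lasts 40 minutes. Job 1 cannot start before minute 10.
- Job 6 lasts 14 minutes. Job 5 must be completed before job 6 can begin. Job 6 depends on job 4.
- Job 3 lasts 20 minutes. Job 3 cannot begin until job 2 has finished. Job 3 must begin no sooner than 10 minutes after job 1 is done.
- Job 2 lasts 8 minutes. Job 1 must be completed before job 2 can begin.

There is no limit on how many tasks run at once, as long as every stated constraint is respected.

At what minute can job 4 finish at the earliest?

After its own release at minute 10, job 1 can start at minute 10 and finishes at minute 50.
Job 2 waits on job 1 (finishes minute 50), so it starts at minute 50 and finishes at 50 + 8 = minute 58.
Job 3 needs all of job 2 (finishes minute 58); job 1 (finishes minute 50, plus 10-minute gap → minute 60). That puts its earliest start at minute 60; it finishes at 60 + 20 = minute 80.
Job 4 cannot start until job 3 (finishes minute 80); job 1 (finishes minute 50). The controlling bound is minute 80, so job 4 finishes at 80 + 60 = minute 140.

140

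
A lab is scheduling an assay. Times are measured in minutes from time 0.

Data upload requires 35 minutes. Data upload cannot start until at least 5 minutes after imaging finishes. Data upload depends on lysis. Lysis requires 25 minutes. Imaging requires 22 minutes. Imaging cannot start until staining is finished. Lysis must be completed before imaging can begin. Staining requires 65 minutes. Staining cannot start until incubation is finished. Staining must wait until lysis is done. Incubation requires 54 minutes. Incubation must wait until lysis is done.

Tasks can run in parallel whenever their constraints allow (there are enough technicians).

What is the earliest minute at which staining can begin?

79

Lysis can start immediately at minute 0; it finishes at minute 25.
Incubation cannot begin until lysis (finishes minute 25). It runs from minute 25 to 25 + 54 = minute 79.
Staining waits on incubation (finishes minute 79); lysis (finishes minute 25). The latest of these is minute 79, which is the earliest staining can start.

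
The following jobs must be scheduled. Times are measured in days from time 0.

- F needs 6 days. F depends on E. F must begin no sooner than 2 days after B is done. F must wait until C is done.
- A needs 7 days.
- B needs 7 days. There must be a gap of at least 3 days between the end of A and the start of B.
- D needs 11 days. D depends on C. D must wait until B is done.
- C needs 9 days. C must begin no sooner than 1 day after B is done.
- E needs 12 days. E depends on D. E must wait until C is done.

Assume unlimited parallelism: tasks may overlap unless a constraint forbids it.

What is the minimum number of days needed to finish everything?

A has no prerequisites, so it starts at day 0 and finishes at day 7.
B cannot begin until A (finishes day 7, plus 3-day gap → day 10). It runs from day 10 to 10 + 7 = day 17.
C waits on B (finishes day 17, plus 1-day gap → day 18), so it starts at day 18 and finishes at 18 + 9 = day 27.
D cannot start until C (finishes day 27); B (finishes day 17). The controlling bound is day 27, so D finishes at 27 + 11 = day 38.
E cannot start until D (finishes day 38); C (finishes day 27). The controlling bound is day 38, so E finishes at 38 + 12 = day 50.
F cannot start until E (finishes day 50); B (finishes day 17, plus 2-day gap → day 19); C (finishes day 27). The controlling bound is day 50, so F finishes at 50 + 6 = day 56.
All tasks are finished once the last one completes. Finish times: A at 7, B at 17, C at 27, D at 38, E at 50, F at 56. The latest is day 56.

56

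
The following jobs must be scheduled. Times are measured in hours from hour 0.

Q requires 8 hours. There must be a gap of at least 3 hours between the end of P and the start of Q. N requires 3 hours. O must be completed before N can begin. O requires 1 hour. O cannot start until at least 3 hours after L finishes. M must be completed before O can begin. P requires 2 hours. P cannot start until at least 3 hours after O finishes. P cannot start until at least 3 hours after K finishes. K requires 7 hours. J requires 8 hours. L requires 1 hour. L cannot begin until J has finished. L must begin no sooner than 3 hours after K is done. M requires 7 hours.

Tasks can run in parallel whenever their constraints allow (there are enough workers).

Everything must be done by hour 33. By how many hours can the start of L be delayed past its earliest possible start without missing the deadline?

2

K has no prerequisites, so it starts at hour 0 and finishes at hour 7.
Nothing blocks J, so it runs from hour 0 to hour 8.
L has to wait for J (finishes hour 8); K (finishes hour 7, plus 3-hour gap → hour 10). The latest of these is hour 10, so L runs hour 10 to 10 + 1 = hour 11.

Working backward from the deadline:
To finish by hour 33, N (duration 3) must start no later than hour 30.
Nothing follows Q; the deadline of hour 33 is its only limit. It must start by 33 − 8 = hour 25.
P has to be done before Q (must start by hour 25, minus 3-hour gap → hour 22). That means finishing by hour 22, i.e. starting by 22 − 2 = hour 20.
For O: N (must start by hour 30); P (must start by hour 20, minus 3-hour gap → hour 17). The most restrictive is hour 17; with a 1-hour duration, O must start by hour 16.
Since O (must start by hour 16, minus 3-hour gap → hour 13) depends on it, L must finish by hour 13. Backing off its 1-hour duration gives a latest start of hour 12.
So L can start as early as hour 10 and as late as hour 12, giving 12 − 10 = 2 hours of slack.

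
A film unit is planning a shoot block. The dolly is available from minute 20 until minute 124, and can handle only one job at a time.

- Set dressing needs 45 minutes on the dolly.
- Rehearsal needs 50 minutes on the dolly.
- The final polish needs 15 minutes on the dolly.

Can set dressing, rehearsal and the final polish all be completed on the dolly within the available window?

No

The dolly window is 124 − 20 = 104 minutes.
Running back to back, the jobs need 45 + 50 + 15 = 110 minutes on the dolly.
Since 110 > 104, they cannot all fit.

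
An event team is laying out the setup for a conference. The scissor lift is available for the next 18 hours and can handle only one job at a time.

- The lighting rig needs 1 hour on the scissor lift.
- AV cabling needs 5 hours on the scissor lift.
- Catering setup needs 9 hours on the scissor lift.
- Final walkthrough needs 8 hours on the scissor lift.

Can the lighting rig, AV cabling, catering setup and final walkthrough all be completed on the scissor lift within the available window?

No

Running back to back, the jobs need 1 + 5 + 9 + 8 = 23 hours on the scissor lift.
Since 23 > 18, they cannot all fit.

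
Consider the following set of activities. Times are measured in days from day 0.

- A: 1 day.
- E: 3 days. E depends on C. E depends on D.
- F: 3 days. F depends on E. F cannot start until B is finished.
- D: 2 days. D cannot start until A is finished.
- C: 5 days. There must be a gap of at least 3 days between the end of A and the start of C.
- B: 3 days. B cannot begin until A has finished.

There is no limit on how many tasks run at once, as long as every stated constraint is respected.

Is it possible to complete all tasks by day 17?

Yes

Nothing blocks A, so it runs from day 0 to day 1.
After A (finishes day 1), D can start at day 1 and finishes at day 3.
C cannot begin until A (finishes day 1, plus 3-day gap → day 4). It runs from day 4 to 4 + 5 = day 9.
E cannot start until C (finishes day 9); D (finishes day 3). The controlling bound is day 9, so E finishes at 9 + 3 = day 12.
B waits on A (finishes day 1), so it starts at day 1 and finishes at 1 + 3 = day 4.
F cannot start until E (finishes day 12); B (finishes day 4). The controlling bound is day 12, so F finishes at 12 + 3 = day 15.
Every task is finished by day 15, which is no later than the deadline of 17, so the schedule is feasible.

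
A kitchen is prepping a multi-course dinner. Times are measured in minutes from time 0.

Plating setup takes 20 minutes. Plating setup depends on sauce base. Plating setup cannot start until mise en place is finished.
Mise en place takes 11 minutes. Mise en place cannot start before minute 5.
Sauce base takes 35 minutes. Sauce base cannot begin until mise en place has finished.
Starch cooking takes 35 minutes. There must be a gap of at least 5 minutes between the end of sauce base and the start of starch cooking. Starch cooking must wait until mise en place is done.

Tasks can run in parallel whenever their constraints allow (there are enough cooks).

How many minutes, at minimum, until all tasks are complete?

After its own release at minute 5, mise en place can start at minute 5 and finishes at minute 16.
Sauce base waits on mise en place (finishes minute 16), so it starts at minute 16 and finishes at 16 + 35 = minute 51.
For plating setup: sauce base (finishes minute 51); mise en place (finishes minute 16). Taking the maximum gives a start of minute 51, and it finishes at 51 + 20 = minute 71.
Starch cooking has to wait for sauce base (finishes minute 51, plus 5-minute gap → minute 56); mise en place (finishes minute 16). The latest of these is minute 56, so starch cooking runs minute 56 to 56 + 35 = minute 91.
All tasks are finished once the last one completes. Finish times: Mise en place at 16, Sauce base at 51, Starch cooking at 91, Plating setup at 71. The latest is minute 91.

91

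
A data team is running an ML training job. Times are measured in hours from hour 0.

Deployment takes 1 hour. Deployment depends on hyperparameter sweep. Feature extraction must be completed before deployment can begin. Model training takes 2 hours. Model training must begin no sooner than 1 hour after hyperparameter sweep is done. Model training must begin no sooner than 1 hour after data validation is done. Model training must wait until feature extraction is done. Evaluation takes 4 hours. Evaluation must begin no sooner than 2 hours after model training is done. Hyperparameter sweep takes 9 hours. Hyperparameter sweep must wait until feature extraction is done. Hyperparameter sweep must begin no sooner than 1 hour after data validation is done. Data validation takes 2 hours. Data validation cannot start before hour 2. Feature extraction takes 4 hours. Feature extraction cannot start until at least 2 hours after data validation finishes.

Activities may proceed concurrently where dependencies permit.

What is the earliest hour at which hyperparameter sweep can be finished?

Data validation cannot begin until its own release at hour 2. It runs from hour 2 to 2 + 2 = hour 4.
After data validation (finishes hour 4, plus 2-hour gap → hour 6), feature extraction can start at hour 6 and finishes at hour 10.
Hyperparameter sweep has to wait for feature extraction (finishes hour 10); data validation (finishes hour 4, plus 1-hour gap → hour 5). The latest of these is hour 10, so hyperparameter sweep runs hour 10 to 10 + 9 = hour 19.

19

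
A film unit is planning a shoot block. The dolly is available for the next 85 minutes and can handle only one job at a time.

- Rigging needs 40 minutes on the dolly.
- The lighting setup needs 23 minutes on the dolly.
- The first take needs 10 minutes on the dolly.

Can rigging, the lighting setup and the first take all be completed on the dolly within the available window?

Running back to back, the jobs need 40 + 23 + 10 = 73 minutes on the dolly.
Since 73 ≤ 85, they fit within the window.

Yes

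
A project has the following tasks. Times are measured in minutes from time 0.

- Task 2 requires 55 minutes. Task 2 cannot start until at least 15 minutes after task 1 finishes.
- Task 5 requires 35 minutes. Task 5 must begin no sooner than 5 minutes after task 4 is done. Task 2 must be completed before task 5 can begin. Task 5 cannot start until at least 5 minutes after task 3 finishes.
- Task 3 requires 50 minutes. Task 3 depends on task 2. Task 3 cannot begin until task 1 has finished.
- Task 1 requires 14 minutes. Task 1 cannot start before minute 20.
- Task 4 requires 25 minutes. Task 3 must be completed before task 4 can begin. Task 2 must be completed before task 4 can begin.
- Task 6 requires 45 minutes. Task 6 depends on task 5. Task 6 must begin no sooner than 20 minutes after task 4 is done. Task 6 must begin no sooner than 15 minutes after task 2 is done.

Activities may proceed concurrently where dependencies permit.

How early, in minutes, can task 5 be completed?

Task 1 waits on its own release at minute 20, so it starts at minute 20 and finishes at 20 + 14 = minute 34.
Task 2 cannot begin until task 1 (finishes minute 34, plus 15-minute gap → minute 49). It runs from minute 49 to 49 + 55 = minute 104.
Task 3 needs all of task 2 (finishes minute 104); task 1 (finishes minute 34). That puts its earliest start at minute 104; it finishes at 104 + 50 = minute 154.
For task 4: task 3 (finishes minute 154); task 2 (finishes minute 104). Taking the maximum gives a start of minute 154, and it finishes at 154 + 25 = minute 179.
Task 5 has to wait for task 4 (finishes minute 179, plus 5-minute gap → minute 184); task 2 (finishes minute 104); task 3 (finishes minute 154, plus 5-minute gap → minute 159). The latest of these is minute 184, so task 5 runs minute 184 to 184 + 35 = minute 219.

219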